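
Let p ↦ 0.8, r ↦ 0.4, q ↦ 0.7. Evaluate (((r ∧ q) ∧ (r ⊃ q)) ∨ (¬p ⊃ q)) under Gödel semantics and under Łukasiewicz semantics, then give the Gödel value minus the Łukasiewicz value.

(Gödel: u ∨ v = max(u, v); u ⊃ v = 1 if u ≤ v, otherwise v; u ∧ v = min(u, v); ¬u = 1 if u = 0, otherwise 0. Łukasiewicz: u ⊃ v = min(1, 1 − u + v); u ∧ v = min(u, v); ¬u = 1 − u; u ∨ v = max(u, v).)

Gödel evaluation:
  (r ∧ q) = min(0.4, 0.7) = 0.4
  (r ⊃ q): 0.4 ≤ 0.7, so result = 1
  ((r ∧ q) ∧ (r ⊃ q)) = min(0.4, 1) = 0.4
  ¬p: Gödel ¬ of 0.8 = 0 (operand ≠ 0)
  (¬p ⊃ q): 0 ≤ 0.7, so result = 1
  (((r ∧ q) ∧ (r ⊃ q)) ∨ (¬p ⊃ q)) = max(0.4, 1) = 1
  Gödel value = 1
Łukasiewicz evaluation:
  (r ∧ q) = min(0.4, 0.7) = 0.4
  (r ⊃ q): min(1, 1 − 0.4 + 0.7) = 1
  ((r ∧ q) ∧ (r ⊃ q)) = min(0.4, 1) = 0.4
  ¬p: Łukasiewicz ¬ gives 1 − 0.8 = 0.2
  (¬p ⊃ q): min(1, 1 − 0.2 + 0.7) = 1
  (((r ∧ q) ∧ (r ⊃ q)) ∨ (¬p ⊃ q)) = max(0.4, 1) = 1
  Łukasiewicz value = 1
Difference: 1 − 1 = 0.00

0.00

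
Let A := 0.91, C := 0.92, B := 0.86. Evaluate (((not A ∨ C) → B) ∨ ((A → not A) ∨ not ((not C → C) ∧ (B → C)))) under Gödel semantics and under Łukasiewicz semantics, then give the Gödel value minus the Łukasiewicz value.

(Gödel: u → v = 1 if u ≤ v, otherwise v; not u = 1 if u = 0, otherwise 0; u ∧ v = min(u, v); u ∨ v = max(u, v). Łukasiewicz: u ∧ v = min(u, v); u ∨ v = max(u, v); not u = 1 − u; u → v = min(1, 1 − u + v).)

Gödel evaluation:
  not A: Gödel ¬ of 0.91 = 0 (operand ≠ 0)
  (not A ∨ C) = max(0, 0.92) = 0.92
  ((not A ∨ C) → B): 0.92 > 0.86, so result = 0.86
  not A: Gödel ¬ of 0.91 = 0 (operand ≠ 0)
  (A → not A): 0.91 > 0, so result = 0
  not C: Gödel ¬ of 0.92 = 0 (operand ≠ 0)
  (not C → C): 0 ≤ 0.92, so result = 1
  (B → C): 0.86 ≤ 0.92, so result = 1
  ((not C → C) ∧ (B → C)) = min(1, 1) = 1
  not ((not C → C) ∧ (B → C)): Gödel ¬ of 1 = 0 (operand ≠ 0)
  ((A → not A) ∨ not ((not C → C) ∧ (B → C))) = max(0, 0) = 0
  (((not A ∨ C) → B) ∨ ((A → not A) ∨ not ((not C → C) ∧ (B → C)))) = max(0.86, 0) = 0.86
  Gödel value = 0.86
Łukasiewicz evaluation:
  not A: Łukasiewicz ¬ gives 1 − 0.91 = 0.09
  (not A ∨ C) = max(0.09, 0.92) = 0.92
  ((not A ∨ C) → B): min(1, 1 − 0.92 + 0.86) = 0.94
  not A: Łukasiewicz ¬ gives 1 − 0.91 = 0.09
  (A → not A): min(1, 1 − 0.91 + 0.09) = 0.18
  not C: Łukasiewicz ¬ gives 1 − 0.92 = 0.08
  (not C → C): min(1, 1 − 0.08 + 0.92) = 1
  (B → C): min(1, 1 − 0.86 + 0.92) = 1
  ((not C → C) ∧ (B → C)) = min(1, 1) = 1
  not ((not C → C) ∧ (B → C)): Łukasiewicz ¬ gives 1 − 1 = 0
  ((A → not A) ∨ not ((not C → C) ∧ (B → C))) = max(0.18, 0) = 0.18
  (((not A ∨ C) → B) ∨ ((A → not A) ∨ not ((not C → C) ∧ (B → C)))) = max(0.94, 0.18) = 0.94
  Łukasiewicz value = 0.94
Difference: 0.86 − 0.94 = -0.08

-0.08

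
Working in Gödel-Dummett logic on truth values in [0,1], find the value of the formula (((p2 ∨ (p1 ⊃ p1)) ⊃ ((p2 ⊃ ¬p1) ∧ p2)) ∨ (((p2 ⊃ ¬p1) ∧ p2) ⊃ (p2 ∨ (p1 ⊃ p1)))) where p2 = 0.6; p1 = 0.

1.00

(p1 ⊃ p1): 0 ≤ 0, so result = 1
(p2 ∨ (p1 ⊃ p1)) = max(0.6, 1) = 1
¬p1: Gödel ¬ of 0 = 1 (operand is 0)
(p2 ⊃ ¬p1): 0.6 ≤ 1, so result = 1
((p2 ⊃ ¬p1) ∧ p2) = min(1, 0.6) = 0.6
((p2 ∨ (p1 ⊃ p1)) ⊃ ((p2 ⊃ ¬p1) ∧ p2)): 1 > 0.6, so result = 0.6
¬p1: Gödel ¬ of 0 = 1 (operand is 0)
(p2 ⊃ ¬p1): 0.6 ≤ 1, so result = 1
((p2 ⊃ ¬p1) ∧ p2) = min(1, 0.6) = 0.6
(p1 ⊃ p1): 0 ≤ 0, so result = 1
(p2 ∨ (p1 ⊃ p1)) = max(0.6, 1) = 1
(((p2 ⊃ ¬p1) ∧ p2) ⊃ (p2 ∨ (p1 ⊃ p1))): 0.6 ≤ 1, so result = 1
(((p2 ∨ (p1 ⊃ p1)) ⊃ ((p2 ⊃ ¬p1) ∧ p2)) ∨ (((p2 ⊃ ¬p1) ∧ p2) ⊃ (p2 ∨ (p1 ⊃ p1)))) = max(0.6, 1) = 1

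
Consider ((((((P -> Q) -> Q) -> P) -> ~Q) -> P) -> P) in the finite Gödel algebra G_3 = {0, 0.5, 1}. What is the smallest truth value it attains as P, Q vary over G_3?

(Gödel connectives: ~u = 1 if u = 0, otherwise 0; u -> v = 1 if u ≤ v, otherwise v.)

0.50

The minimum is attained at P = 0.5, Q = 0.5:
  (P -> Q): 0.5 ≤ 0.5, so result = 1
  ((P -> Q) -> Q): 1 > 0.5, so result = 0.5
  (((P -> Q) -> Q) -> P): 0.5 ≤ 0.5, so result = 1
  ~Q: Gödel ¬ of 0.5 = 0 (operand ≠ 0)
  ((((P -> Q) -> Q) -> P) -> ~Q): 1 > 0, so result = 0
  (((((P -> Q) -> Q) -> P) -> ~Q) -> P): 0 ≤ 0.5, so result = 1
  ((((((P -> Q) -> Q) -> P) -> ~Q) -> P) -> P): 1 > 0.5, so result = 0.5
Checking all 9 assignments confirms none give a value below 0.50.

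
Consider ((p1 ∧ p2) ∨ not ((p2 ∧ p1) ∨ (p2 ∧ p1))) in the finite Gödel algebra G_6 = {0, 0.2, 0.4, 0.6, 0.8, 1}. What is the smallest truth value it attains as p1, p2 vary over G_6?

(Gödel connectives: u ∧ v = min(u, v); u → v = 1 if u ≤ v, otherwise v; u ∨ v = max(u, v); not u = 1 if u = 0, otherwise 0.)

The minimum is attained at p1 = 0.2, p2 = 0.2:
  (p1 ∧ p2) = min(0.2, 0.2) = 0.2
  (p2 ∧ p1) = min(0.2, 0.2) = 0.2
  (p2 ∧ p1) = min(0.2, 0.2) = 0.2
  ((p2 ∧ p1) ∨ (p2 ∧ p1)) = max(0.2, 0.2) = 0.2
  not ((p2 ∧ p1) ∨ (p2 ∧ p1)): Gödel ¬ of 0.2 = 0 (operand ≠ 0)
  ((p1 ∧ p2) ∨ not ((p2 ∧ p1) ∨ (p2 ∧ p1))) = max(0.2, 0) = 0.2
Checking all 36 assignments confirms none give a value below 0.20.

0.20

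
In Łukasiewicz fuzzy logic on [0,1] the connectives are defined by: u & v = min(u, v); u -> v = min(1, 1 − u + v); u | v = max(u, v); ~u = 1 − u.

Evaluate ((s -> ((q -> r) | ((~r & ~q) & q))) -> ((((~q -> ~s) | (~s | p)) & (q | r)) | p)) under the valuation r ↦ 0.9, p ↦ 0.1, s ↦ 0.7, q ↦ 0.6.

(q -> r): min(1, 1 − 0.6 + 0.9) = 1
~r: Łukasiewicz ¬ gives 1 − 0.9 = 0.1
~q: Łukasiewicz ¬ gives 1 − 0.6 = 0.4
(~r & ~q) = min(0.1, 0.4) = 0.1
((~r & ~q) & q) = min(0.1, 0.6) = 0.1
((q -> r) | ((~r & ~q) & q)) = max(1, 0.1) = 1
(s -> ((q -> r) | ((~r & ~q) & q))): min(1, 1 − 0.7 + 1) = 1
~q: Łukasiewicz ¬ gives 1 − 0.6 = 0.4
~s: Łukasiewicz ¬ gives 1 − 0.7 = 0.3
(~q -> ~s): min(1, 1 − 0.4 + 0.3) = 0.9
~s: Łukasiewicz ¬ gives 1 − 0.7 = 0.3
(~s | p) = max(0.3, 0.1) = 0.3
((~q -> ~s) | (~s | p)) = max(0.9, 0.3) = 0.9
(q | r) = max(0.6, 0.9) = 0.9
(((~q -> ~s) | (~s | p)) & (q | r)) = min(0.9, 0.9) = 0.9
((((~q -> ~s) | (~s | p)) & (q | r)) | p) = max(0.9, 0.1) = 0.9
((s -> ((q -> r) | ((~r & ~q) & q))) -> ((((~q -> ~s) | (~s | p)) & (q | r)) | p)): min(1, 1 − 1 + 0.9) = 0.9

0.90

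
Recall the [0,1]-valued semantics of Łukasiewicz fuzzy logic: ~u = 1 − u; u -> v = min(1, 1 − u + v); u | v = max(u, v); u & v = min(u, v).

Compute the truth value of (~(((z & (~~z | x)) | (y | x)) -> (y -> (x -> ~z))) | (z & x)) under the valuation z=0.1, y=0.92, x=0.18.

~z: Łukasiewicz ¬ gives 1 − 0.1 = 0.9
~~z: Łukasiewicz ¬ gives 1 − 0.9 = 0.1
(~~z | x) = max(0.1, 0.18) = 0.18
(z & (~~z | x)) = min(0.1, 0.18) = 0.1
(y | x) = max(0.92, 0.18) = 0.92
((z & (~~z | x)) | (y | x)) = max(0.1, 0.92) = 0.92
~z: Łukasiewicz ¬ gives 1 − 0.1 = 0.9
(x -> ~z): min(1, 1 − 0.18 + 0.9) = 1
(y -> (x -> ~z)): min(1, 1 − 0.92 + 1) = 1
(((z & (~~z | x)) | (y | x)) -> (y -> (x -> ~z))): min(1, 1 − 0.92 + 1) = 1
~(((z & (~~z | x)) | (y | x)) -> (y -> (x -> ~z))): Łukasiewicz ¬ gives 1 − 1 = 0
(z & x) = min(0.1, 0.18) = 0.1
(~(((z & (~~z | x)) | (y | x)) -> (y -> (x -> ~z))) | (z & x)) = max(0, 0.1) = 0.1

0.10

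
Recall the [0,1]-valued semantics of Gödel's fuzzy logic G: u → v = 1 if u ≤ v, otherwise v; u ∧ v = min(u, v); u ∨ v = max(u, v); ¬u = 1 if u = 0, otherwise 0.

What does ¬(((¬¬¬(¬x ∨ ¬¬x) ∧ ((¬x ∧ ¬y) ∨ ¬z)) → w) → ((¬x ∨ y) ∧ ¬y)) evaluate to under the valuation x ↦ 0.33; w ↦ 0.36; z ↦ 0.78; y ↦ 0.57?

1.00

¬x: Gödel ¬ of 0.33 = 0 (operand ≠ 0)
¬x: Gödel ¬ of 0.33 = 0 (operand ≠ 0)
¬¬x: Gödel ¬ of 0 = 1 (operand is 0)
(¬x ∨ ¬¬x) = max(0, 1) = 1
¬(¬x ∨ ¬¬x): Gödel ¬ of 1 = 0 (operand ≠ 0)
¬¬(¬x ∨ ¬¬x): Gödel ¬ of 0 = 1 (operand is 0)
¬¬¬(¬x ∨ ¬¬x): Gödel ¬ of 1 = 0 (operand ≠ 0)
¬x: Gödel ¬ of 0.33 = 0 (operand ≠ 0)
¬y: Gödel ¬ of 0.57 = 0 (operand ≠ 0)
(¬x ∧ ¬y) = min(0, 0) = 0
¬z: Gödel ¬ of 0.78 = 0 (operand ≠ 0)
((¬x ∧ ¬y) ∨ ¬z) = max(0, 0) = 0
(¬¬¬(¬x ∨ ¬¬x) ∧ ((¬x ∧ ¬y) ∨ ¬z)) = min(0, 0) = 0
((¬¬¬(¬x ∨ ¬¬x) ∧ ((¬x ∧ ¬y) ∨ ¬z)) → w): 0 ≤ 0.36, so result = 1
¬x: Gödel ¬ of 0.33 = 0 (operand ≠ 0)
(¬x ∨ y) = max(0, 0.57) = 0.57
¬y: Gödel ¬ of 0.57 = 0 (operand ≠ 0)
((¬x ∨ y) ∧ ¬y) = min(0.57, 0) = 0
(((¬¬¬(¬x ∨ ¬¬x) ∧ ((¬x ∧ ¬y) ∨ ¬z)) → w) → ((¬x ∨ y) ∧ ¬y)): 1 > 0, so result = 0
¬(((¬¬¬(¬x ∨ ¬¬x) ∧ ((¬x ∧ ¬y) ∨ ¬z)) → w) → ((¬x ∨ y) ∧ ¬y)): Gödel ¬ of 0 = 1 (operand is 0)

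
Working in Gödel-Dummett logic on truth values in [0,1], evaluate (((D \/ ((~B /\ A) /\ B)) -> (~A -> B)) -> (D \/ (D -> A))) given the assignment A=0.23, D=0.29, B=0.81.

0.29

~B: Gödel ¬ of 0.81 = 0 (operand ≠ 0)
(~B /\ A) = min(0, 0.23) = 0
((~B /\ A) /\ B) = min(0, 0.81) = 0
(D \/ ((~B /\ A) /\ B)) = max(0.29, 0) = 0.29
~A: Gödel ¬ of 0.23 = 0 (operand ≠ 0)
(~A -> B): 0 ≤ 0.81, so result = 1
((D \/ ((~B /\ A) /\ B)) -> (~A -> B)): 0.29 ≤ 1, so result = 1
(D -> A): 0.29 > 0.23, so result = 0.23
(D \/ (D -> A)) = max(0.29, 0.23) = 0.29
(((D \/ ((~B /\ A) /\ B)) -> (~A -> B)) -> (D \/ (D -> A))): 1 > 0.29, so result = 0.29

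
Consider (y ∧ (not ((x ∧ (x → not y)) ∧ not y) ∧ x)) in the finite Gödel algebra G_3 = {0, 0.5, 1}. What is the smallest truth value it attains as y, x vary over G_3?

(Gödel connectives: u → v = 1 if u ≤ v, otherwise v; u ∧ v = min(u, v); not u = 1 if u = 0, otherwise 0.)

0.00

The minimum is attained at y = 0, x = 0:
  not y: Gödel ¬ of 0 = 1 (operand is 0)
  (x → not y): 0 ≤ 1, so result = 1
  (x ∧ (x → not y)) = min(0, 1) = 0
  not y: Gödel ¬ of 0 = 1 (operand is 0)
  ((x ∧ (x → not y)) ∧ not y) = min(0, 1) = 0
  not ((x ∧ (x → not y)) ∧ not y): Gödel ¬ of 0 = 1 (operand is 0)
  (not ((x ∧ (x → not y)) ∧ not y) ∧ x) = min(1, 0) = 0
  (y ∧ (not ((x ∧ (x → not y)) ∧ not y) ∧ x)) = min(0, 0) = 0
Checking all 9 assignments confirms none give a value below 0.00.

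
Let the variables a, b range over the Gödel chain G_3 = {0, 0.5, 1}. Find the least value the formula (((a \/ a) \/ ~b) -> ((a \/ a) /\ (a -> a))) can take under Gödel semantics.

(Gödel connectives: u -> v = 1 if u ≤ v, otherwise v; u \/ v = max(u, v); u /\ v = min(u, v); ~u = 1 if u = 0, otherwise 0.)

0.00

The minimum is attained at a = 0, b = 0:
  (a \/ a) = max(0, 0) = 0
  ~b: Gödel ¬ of 0 = 1 (operand is 0)
  ((a \/ a) \/ ~b) = max(0, 1) = 1
  (a \/ a) = max(0, 0) = 0
  (a -> a): 0 ≤ 0, so result = 1
  ((a \/ a) /\ (a -> a)) = min(0, 1) = 0
  (((a \/ a) \/ ~b) -> ((a \/ a) /\ (a -> a))): 1 > 0, so result = 0
Checking all 9 assignments confirms none give a value below 0.00.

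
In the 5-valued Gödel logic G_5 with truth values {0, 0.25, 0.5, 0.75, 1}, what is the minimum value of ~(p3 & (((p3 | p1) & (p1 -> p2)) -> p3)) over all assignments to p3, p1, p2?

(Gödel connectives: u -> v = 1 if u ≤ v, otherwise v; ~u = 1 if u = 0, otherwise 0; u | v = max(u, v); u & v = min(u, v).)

The minimum is attained at p3 = 0.25, p1 = 0, p2 = 0:
  (p3 | p1) = max(0.25, 0) = 0.25
  (p1 -> p2): 0 ≤ 0, so result = 1
  ((p3 | p1) & (p1 -> p2)) = min(0.25, 1) = 0.25
  (((p3 | p1) & (p1 -> p2)) -> p3): 0.25 ≤ 0.25, so result = 1
  (p3 & (((p3 | p1) & (p1 -> p2)) -> p3)) = min(0.25, 1) = 0.25
  ~(p3 & (((p3 | p1) & (p1 -> p2)) -> p3)): Gödel ¬ of 0.25 = 0 (operand ≠ 0)
Checking all 125 assignments confirms none give a value below 0.00.

0.00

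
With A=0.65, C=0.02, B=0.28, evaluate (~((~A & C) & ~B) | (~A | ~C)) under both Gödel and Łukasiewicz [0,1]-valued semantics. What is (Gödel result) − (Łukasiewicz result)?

0.02

Gödel evaluation:
  ~A: Gödel ¬ of 0.65 = 0 (operand ≠ 0)
  (~A & C) = min(0, 0.02) = 0
  ~B: Gödel ¬ of 0.28 = 0 (operand ≠ 0)
  ((~A & C) & ~B) = min(0, 0) = 0
  ~((~A & C) & ~B): Gödel ¬ of 0 = 1 (operand is 0)
  ~A: Gödel ¬ of 0.65 = 0 (operand ≠ 0)
  ~C: Gödel ¬ of 0.02 = 0 (operand ≠ 0)
  (~A | ~C) = max(0, 0) = 0
  (~((~A & C) & ~B) | (~A | ~C)) = max(1, 0) = 1
  Gödel value = 1
Łukasiewicz evaluation:
  ~A: Łukasiewicz ¬ gives 1 − 0.65 = 0.35
  (~A & C) = min(0.35, 0.02) = 0.02
  ~B: Łukasiewicz ¬ gives 1 − 0.28 = 0.72
  ((~A & C) & ~B) = min(0.02, 0.72) = 0.02
  ~((~A & C) & ~B): Łukasiewicz ¬ gives 1 − 0.02 = 0.98
  ~A: Łukasiewicz ¬ gives 1 − 0.65 = 0.35
  ~C: Łukasiewicz ¬ gives 1 − 0.02 = 0.98
  (~A | ~C) = max(0.35, 0.98) = 0.98
  (~((~A & C) & ~B) | (~A | ~C)) = max(0.98, 0.98) = 0.98
  Łukasiewicz value = 0.98
Difference: 1 − 0.98 = 0.02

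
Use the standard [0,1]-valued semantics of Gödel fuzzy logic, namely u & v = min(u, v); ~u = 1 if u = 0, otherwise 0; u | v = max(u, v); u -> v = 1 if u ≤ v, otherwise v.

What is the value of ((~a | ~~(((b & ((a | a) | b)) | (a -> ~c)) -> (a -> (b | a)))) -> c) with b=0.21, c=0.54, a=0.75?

~a: Gödel ¬ of 0.75 = 0 (operand ≠ 0)
(a | a) = max(0.75, 0.75) = 0.75
((a | a) | b) = max(0.75, 0.21) = 0.75
(b & ((a | a) | b)) = min(0.21, 0.75) = 0.21
~c: Gödel ¬ of 0.54 = 0 (operand ≠ 0)
(a -> ~c): 0.75 > 0, so result = 0
((b & ((a | a) | b)) | (a -> ~c)) = max(0.21, 0) = 0.21
(b | a) = max(0.21, 0.75) = 0.75
(a -> (b | a)): 0.75 ≤ 0.75, so result = 1
(((b & ((a | a) | b)) | (a -> ~c)) -> (a -> (b | a))): 0.21 ≤ 1, so result = 1
~(((b & ((a | a) | b)) | (a -> ~c)) -> (a -> (b | a))): Gödel ¬ of 1 = 0 (operand ≠ 0)
~~(((b & ((a | a) | b)) | (a -> ~c)) -> (a -> (b | a))): Gödel ¬ of 0 = 1 (operand is 0)
(~a | ~~(((b & ((a | a) | b)) | (a -> ~c)) -> (a -> (b | a)))) = max(0, 1) = 1
((~a | ~~(((b & ((a | a) | b)) | (a -> ~c)) -> (a -> (b | a)))) -> c): 1 > 0.54, so result = 0.54

0.54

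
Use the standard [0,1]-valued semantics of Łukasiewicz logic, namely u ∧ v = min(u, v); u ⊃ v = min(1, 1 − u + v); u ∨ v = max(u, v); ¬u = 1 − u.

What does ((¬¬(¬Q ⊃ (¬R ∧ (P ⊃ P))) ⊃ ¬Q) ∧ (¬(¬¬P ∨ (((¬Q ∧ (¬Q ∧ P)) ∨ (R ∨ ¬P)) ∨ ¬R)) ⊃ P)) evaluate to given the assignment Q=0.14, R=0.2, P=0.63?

0.92

¬Q: Łukasiewicz ¬ gives 1 − 0.14 = 0.86
¬R: Łukasiewicz ¬ gives 1 − 0.2 = 0.8
(P ⊃ P): min(1, 1 − 0.63 + 0.63) = 1
(¬R ∧ (P ⊃ P)) = min(0.8, 1) = 0.8
(¬Q ⊃ (¬R ∧ (P ⊃ P))): min(1, 1 − 0.86 + 0.8) = 0.94
¬(¬Q ⊃ (¬R ∧ (P ⊃ P))): Łukasiewicz ¬ gives 1 − 0.94 = 0.06
¬¬(¬Q ⊃ (¬R ∧ (P ⊃ P))): Łukasiewicz ¬ gives 1 − 0.06 = 0.94
¬Q: Łukasiewicz ¬ gives 1 − 0.14 = 0.86
(¬¬(¬Q ⊃ (¬R ∧ (P ⊃ P))) ⊃ ¬Q): min(1, 1 − 0.94 + 0.86) = 0.92
¬P: Łukasiewicz ¬ gives 1 − 0.63 = 0.37
¬¬P: Łukasiewicz ¬ gives 1 − 0.37 = 0.63
¬Q: Łukasiewicz ¬ gives 1 − 0.14 = 0.86
¬Q: Łukasiewicz ¬ gives 1 − 0.14 = 0.86
(¬Q ∧ P) = min(0.86, 0.63) = 0.63
(¬Q ∧ (¬Q ∧ P)) = min(0.86, 0.63) = 0.63
¬P: Łukasiewicz ¬ gives 1 − 0.63 = 0.37
(R ∨ ¬P) = max(0.2, 0.37) = 0.37
((¬Q ∧ (¬Q ∧ P)) ∨ (R ∨ ¬P)) = max(0.63, 0.37) = 0.63
¬R: Łukasiewicz ¬ gives 1 − 0.2 = 0.8
(((¬Q ∧ (¬Q ∧ P)) ∨ (R ∨ ¬P)) ∨ ¬R) = max(0.63, 0.8) = 0.8
(¬¬P ∨ (((¬Q ∧ (¬Q ∧ P)) ∨ (R ∨ ¬P)) ∨ ¬R)) = max(0.63, 0.8) = 0.8
¬(¬¬P ∨ (((¬Q ∧ (¬Q ∧ P)) ∨ (R ∨ ¬P)) ∨ ¬R)): Łukasiewicz ¬ gives 1 − 0.8 = 0.2
(¬(¬¬P ∨ (((¬Q ∧ (¬Q ∧ P)) ∨ (R ∨ ¬P)) ∨ ¬R)) ⊃ P): min(1, 1 − 0.2 + 0.63) = 1
((¬¬(¬Q ⊃ (¬R ∧ (P ⊃ P))) ⊃ ¬Q) ∧ (¬(¬¬P ∨ (((¬Q ∧ (¬Q ∧ P)) ∨ (R ∨ ¬P)) ∨ ¬R)) ⊃ P)) = min(0.92, 1) = 0.92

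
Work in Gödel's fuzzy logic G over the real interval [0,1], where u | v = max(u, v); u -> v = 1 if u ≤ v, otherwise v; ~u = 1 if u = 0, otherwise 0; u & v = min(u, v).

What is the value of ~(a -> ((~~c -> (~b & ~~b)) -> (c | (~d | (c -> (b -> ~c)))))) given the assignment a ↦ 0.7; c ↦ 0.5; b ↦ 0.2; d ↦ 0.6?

~c: Gödel ¬ of 0.5 = 0 (operand ≠ 0)
~~c: Gödel ¬ of 0 = 1 (operand is 0)
~b: Gödel ¬ of 0.2 = 0 (operand ≠ 0)
~b: Gödel ¬ of 0.2 = 0 (operand ≠ 0)
~~b: Gödel ¬ of 0 = 1 (operand is 0)
(~b & ~~b) = min(0, 1) = 0
(~~c -> (~b & ~~b)): 1 > 0, so result = 0
~d: Gödel ¬ of 0.6 = 0 (operand ≠ 0)
~c: Gödel ¬ of 0.5 = 0 (operand ≠ 0)
(b -> ~c): 0.2 > 0, so result = 0
(c -> (b -> ~c)): 0.5 > 0, so result = 0
(~d | (c -> (b -> ~c))) = max(0, 0) = 0
(c | (~d | (c -> (b -> ~c)))) = max(0.5, 0) = 0.5
((~~c -> (~b & ~~b)) -> (c | (~d | (c -> (b -> ~c))))): 0 ≤ 0.5, so result = 1
(a -> ((~~c -> (~b & ~~b)) -> (c | (~d | (c -> (b -> ~c)))))): 0.7 ≤ 1, so result = 1
~(a -> ((~~c -> (~b & ~~b)) -> (c | (~d | (c -> (b -> ~c)))))): Gödel ¬ of 1 = 0 (operand ≠ 0)

0.00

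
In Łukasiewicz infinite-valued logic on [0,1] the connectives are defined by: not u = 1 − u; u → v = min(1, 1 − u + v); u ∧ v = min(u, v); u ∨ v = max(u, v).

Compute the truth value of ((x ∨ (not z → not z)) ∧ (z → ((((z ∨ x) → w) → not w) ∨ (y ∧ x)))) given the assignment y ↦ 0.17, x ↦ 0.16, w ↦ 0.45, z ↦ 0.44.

1.00

not z: Łukasiewicz ¬ gives 1 − 0.44 = 0.56
not z: Łukasiewicz ¬ gives 1 − 0.44 = 0.56
(not z → not z): min(1, 1 − 0.56 + 0.56) = 1
(x ∨ (not z → not z)) = max(0.16, 1) = 1
(z ∨ x) = max(0.44, 0.16) = 0.44
((z ∨ x) → w): min(1, 1 − 0.44 + 0.45) = 1
not w: Łukasiewicz ¬ gives 1 − 0.45 = 0.55
(((z ∨ x) → w) → not w): min(1, 1 − 1 + 0.55) = 0.55
(y ∧ x) = min(0.17, 0.16) = 0.16
((((z ∨ x) → w) → not w) ∨ (y ∧ x)) = max(0.55, 0.16) = 0.55
(z → ((((z ∨ x) → w) → not w) ∨ (y ∧ x))): min(1, 1 − 0.44 + 0.55) = 1
((x ∨ (not z → not z)) ∧ (z → ((((z ∨ x) → w) → not w) ∨ (y ∧ x)))) = min(1, 1) = 1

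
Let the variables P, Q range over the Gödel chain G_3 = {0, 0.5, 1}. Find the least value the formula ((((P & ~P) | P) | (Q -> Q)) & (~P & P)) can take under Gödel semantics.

The minimum is attained at P = 0, Q = 0:
  ~P: Gödel ¬ of 0 = 1 (operand is 0)
  (P & ~P) = min(0, 1) = 0
  ((P & ~P) | P) = max(0, 0) = 0
  (Q -> Q): 0 ≤ 0, so result = 1
  (((P & ~P) | P) | (Q -> Q)) = max(0, 1) = 1
  ~P: Gödel ¬ of 0 = 1 (operand is 0)
  (~P & P) = min(1, 0) = 0
  ((((P & ~P) | P) | (Q -> Q)) & (~P & P)) = min(1, 0) = 0
Checking all 9 assignments confirms none give a value below 0.00.

0.00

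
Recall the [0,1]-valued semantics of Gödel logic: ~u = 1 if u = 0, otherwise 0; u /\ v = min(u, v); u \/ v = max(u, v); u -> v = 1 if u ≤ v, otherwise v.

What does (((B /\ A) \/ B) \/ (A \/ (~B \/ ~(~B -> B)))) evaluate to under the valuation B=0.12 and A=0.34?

0.34

(B /\ A) = min(0.12, 0.34) = 0.12
((B /\ A) \/ B) = max(0.12, 0.12) = 0.12
~B: Gödel ¬ of 0.12 = 0 (operand ≠ 0)
~B: Gödel ¬ of 0.12 = 0 (operand ≠ 0)
(~B -> B): 0 ≤ 0.12, so result = 1
~(~B -> B): Gödel ¬ of 1 = 0 (operand ≠ 0)
(~B \/ ~(~B -> B)) = max(0, 0) = 0
(A \/ (~B \/ ~(~B -> B))) = max(0.34, 0) = 0.34
(((B /\ A) \/ B) \/ (A \/ (~B \/ ~(~B -> B)))) = max(0.12, 0.34) = 0.34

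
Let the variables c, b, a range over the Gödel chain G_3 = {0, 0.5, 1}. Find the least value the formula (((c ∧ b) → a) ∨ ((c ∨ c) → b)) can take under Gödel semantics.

The minimum is attained at c = 1, b = 0.5, a = 0:
  (c ∧ b) = min(1, 0.5) = 0.5
  ((c ∧ b) → a): 0.5 > 0, so result = 0
  (c ∨ c) = max(1, 1) = 1
  ((c ∨ c) → b): 1 > 0.5, so result = 0.5
  (((c ∧ b) → a) ∨ ((c ∨ c) → b)) = max(0, 0.5) = 0.5
Checking all 27 assignments confirms none give a value below 0.50.

0.50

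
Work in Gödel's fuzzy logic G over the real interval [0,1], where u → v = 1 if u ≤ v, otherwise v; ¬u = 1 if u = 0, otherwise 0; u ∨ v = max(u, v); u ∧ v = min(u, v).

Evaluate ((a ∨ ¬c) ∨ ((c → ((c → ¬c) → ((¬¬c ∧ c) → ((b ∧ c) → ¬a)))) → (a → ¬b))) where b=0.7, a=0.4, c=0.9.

0.40

¬c: Gödel ¬ of 0.9 = 0 (operand ≠ 0)
(a ∨ ¬c) = max(0.4, 0) = 0.4
¬c: Gödel ¬ of 0.9 = 0 (operand ≠ 0)
(c → ¬c): 0.9 > 0, so result = 0
¬c: Gödel ¬ of 0.9 = 0 (operand ≠ 0)
¬¬c: Gödel ¬ of 0 = 1 (operand is 0)
(¬¬c ∧ c) = min(1, 0.9) = 0.9
(b ∧ c) = min(0.7, 0.9) = 0.7
¬a: Gödel ¬ of 0.4 = 0 (operand ≠ 0)
((b ∧ c) → ¬a): 0.7 > 0, so result = 0
((¬¬c ∧ c) → ((b ∧ c) → ¬a)): 0.9 > 0, so result = 0
((c → ¬c) → ((¬¬c ∧ c) → ((b ∧ c) → ¬a))): 0 ≤ 0, so result = 1
(c → ((c → ¬c) → ((¬¬c ∧ c) → ((b ∧ c) → ¬a)))): 0.9 ≤ 1, so result = 1
¬b: Gödel ¬ of 0.7 = 0 (operand ≠ 0)
(a → ¬b): 0.4 > 0, so result = 0
((c → ((c → ¬c) → ((¬¬c ∧ c) → ((b ∧ c) → ¬a)))) → (a → ¬b)): 1 > 0, so result = 0
((a ∨ ¬c) ∨ ((c → ((c → ¬c) → ((¬¬c ∧ c) → ((b ∧ c) → ¬a)))) → (a → ¬b))) = max(0.4, 0) = 0.4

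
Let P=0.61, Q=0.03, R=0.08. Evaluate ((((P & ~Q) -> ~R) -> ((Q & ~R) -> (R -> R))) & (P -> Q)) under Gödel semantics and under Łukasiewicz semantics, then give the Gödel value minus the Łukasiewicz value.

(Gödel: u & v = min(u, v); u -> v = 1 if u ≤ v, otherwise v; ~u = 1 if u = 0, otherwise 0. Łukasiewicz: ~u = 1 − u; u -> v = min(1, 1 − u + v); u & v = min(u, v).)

-0.39

Gödel evaluation:
  ~Q: Gödel ¬ of 0.03 = 0 (operand ≠ 0)
  (P & ~Q) = min(0.61, 0) = 0
  ~R: Gödel ¬ of 0.08 = 0 (operand ≠ 0)
  ((P & ~Q) -> ~R): 0 ≤ 0, so result = 1
  ~R: Gödel ¬ of 0.08 = 0 (operand ≠ 0)
  (Q & ~R) = min(0.03, 0) = 0
  (R -> R): 0.08 ≤ 0.08, so result = 1
  ((Q & ~R) -> (R -> R)): 0 ≤ 1, so result = 1
  (((P & ~Q) -> ~R) -> ((Q & ~R) -> (R -> R))): 1 ≤ 1, so result = 1
  (P -> Q): 0.61 > 0.03, so result = 0.03
  ((((P & ~Q) -> ~R) -> ((Q & ~R) -> (R -> R))) & (P -> Q)) = min(1, 0.03) = 0.03
  Gödel value = 0.03
Łukasiewicz evaluation:
  ~Q: Łukasiewicz ¬ gives 1 − 0.03 = 0.97
  (P & ~Q) = min(0.61, 0.97) = 0.61
  ~R: Łukasiewicz ¬ gives 1 − 0.08 = 0.92
  ((P & ~Q) -> ~R): min(1, 1 − 0.61 + 0.92) = 1
  ~R: Łukasiewicz ¬ gives 1 − 0.08 = 0.92
  (Q & ~R) = min(0.03, 0.92) = 0.03
  (R -> R): min(1, 1 − 0.08 + 0.08) = 1
  ((Q & ~R) -> (R -> R)): min(1, 1 − 0.03 + 1) = 1
  (((P & ~Q) -> ~R) -> ((Q & ~R) -> (R -> R))): min(1, 1 − 1 + 1) = 1
  (P -> Q): min(1, 1 − 0.61 + 0.03) = 0.42
  ((((P & ~Q) -> ~R) -> ((Q & ~R) -> (R -> R))) & (P -> Q)) = min(1, 0.42) = 0.42
  Łukasiewicz value = 0.42
Difference: 0.03 − 0.42 = -0.39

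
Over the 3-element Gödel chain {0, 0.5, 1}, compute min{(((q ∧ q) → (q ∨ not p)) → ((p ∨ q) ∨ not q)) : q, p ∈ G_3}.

0.50

The minimum is attained at q = 0.5, p = 0:
  (q ∧ q) = min(0.5, 0.5) = 0.5
  not p: Gödel ¬ of 0 = 1 (operand is 0)
  (q ∨ not p) = max(0.5, 1) = 1
  ((q ∧ q) → (q ∨ not p)): 0.5 ≤ 1, so result = 1
  (p ∨ q) = max(0, 0.5) = 0.5
  not q: Gödel ¬ of 0.5 = 0 (operand ≠ 0)
  ((p ∨ q) ∨ not q) = max(0.5, 0) = 0.5
  (((q ∧ q) → (q ∨ not p)) → ((p ∨ q) ∨ not q)): 1 > 0.5, so result = 0.5
Checking all 9 assignments confirms none give a value below 0.50.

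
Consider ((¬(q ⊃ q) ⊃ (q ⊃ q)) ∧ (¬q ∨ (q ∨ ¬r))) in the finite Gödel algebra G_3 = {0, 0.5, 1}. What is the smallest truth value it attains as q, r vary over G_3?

The minimum is attained at q = 0.5, r = 0.5:
  (q ⊃ q): 0.5 ≤ 0.5, so result = 1
  ¬(q ⊃ q): Gödel ¬ of 1 = 0 (operand ≠ 0)
  (q ⊃ q): 0.5 ≤ 0.5, so result = 1
  (¬(q ⊃ q) ⊃ (q ⊃ q)): 0 ≤ 1, so result = 1
  ¬q: Gödel ¬ of 0.5 = 0 (operand ≠ 0)
  ¬r: Gödel ¬ of 0.5 = 0 (operand ≠ 0)
  (q ∨ ¬r) = max(0.5, 0) = 0.5
  (¬q ∨ (q ∨ ¬r)) = max(0, 0.5) = 0.5
  ((¬(q ⊃ q) ⊃ (q ⊃ q)) ∧ (¬q ∨ (q ∨ ¬r))) = min(1, 0.5) = 0.5
Checking all 9 assignments confirms none give a value below 0.50.

0.50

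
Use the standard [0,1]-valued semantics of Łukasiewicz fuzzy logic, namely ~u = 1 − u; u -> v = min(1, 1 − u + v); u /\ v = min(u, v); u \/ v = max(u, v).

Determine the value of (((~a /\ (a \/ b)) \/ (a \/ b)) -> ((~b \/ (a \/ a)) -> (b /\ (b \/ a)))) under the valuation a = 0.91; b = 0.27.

0.45

~a: Łukasiewicz ¬ gives 1 − 0.91 = 0.09
(a \/ b) = max(0.91, 0.27) = 0.91
(~a /\ (a \/ b)) = min(0.09, 0.91) = 0.09
(a \/ b) = max(0.91, 0.27) = 0.91
((~a /\ (a \/ b)) \/ (a \/ b)) = max(0.09, 0.91) = 0.91
~b: Łukasiewicz ¬ gives 1 − 0.27 = 0.73
(a \/ a) = max(0.91, 0.91) = 0.91
(~b \/ (a \/ a)) = max(0.73, 0.91) = 0.91
(b \/ a) = max(0.27, 0.91) = 0.91
(b /\ (b \/ a)) = min(0.27, 0.91) = 0.27
((~b \/ (a \/ a)) -> (b /\ (b \/ a))): min(1, 1 − 0.91 + 0.27) = 0.36
(((~a /\ (a \/ b)) \/ (a \/ b)) -> ((~b \/ (a \/ a)) -> (b /\ (b \/ a)))): min(1, 1 − 0.91 + 0.36) = 0.45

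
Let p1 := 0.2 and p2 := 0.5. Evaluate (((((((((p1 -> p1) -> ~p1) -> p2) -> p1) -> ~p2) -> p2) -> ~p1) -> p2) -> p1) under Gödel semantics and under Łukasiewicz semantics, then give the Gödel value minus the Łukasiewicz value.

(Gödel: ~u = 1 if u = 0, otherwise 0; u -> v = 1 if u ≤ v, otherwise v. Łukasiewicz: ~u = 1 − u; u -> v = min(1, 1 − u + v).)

Gödel evaluation:
  (p1 -> p1): 0.2 ≤ 0.2, so result = 1
  ~p1: Gödel ¬ of 0.2 = 0 (operand ≠ 0)
  ((p1 -> p1) -> ~p1): 1 > 0, so result = 0
  (((p1 -> p1) -> ~p1) -> p2): 0 ≤ 0.5, so result = 1
  ((((p1 -> p1) -> ~p1) -> p2) -> p1): 1 > 0.2, so result = 0.2
  ~p2: Gödel ¬ of 0.5 = 0 (operand ≠ 0)
  (((((p1 -> p1) -> ~p1) -> p2) -> p1) -> ~p2): 0.2 > 0, so result = 0
  ((((((p1 -> p1) -> ~p1) -> p2) -> p1) -> ~p2) -> p2): 0 ≤ 0.5, so result = 1
  ~p1: Gödel ¬ of 0.2 = 0 (operand ≠ 0)
  (((((((p1 -> p1) -> ~p1) -> p2) -> p1) -> ~p2) -> p2) -> ~p1): 1 > 0, so result = 0
  ((((((((p1 -> p1) -> ~p1) -> p2) -> p1) -> ~p2) -> p2) -> ~p1) -> p2): 0 ≤ 0.5, so result = 1
  (((((((((p1 -> p1) -> ~p1) -> p2) -> p1) -> ~p2) -> p2) -> ~p1) -> p2) -> p1): 1 > 0.2, so result = 0.2
  Gödel value = 0.2
Łukasiewicz evaluation:
  (p1 -> p1): min(1, 1 − 0.2 + 0.2) = 1
  ~p1: Łukasiewicz ¬ gives 1 − 0.2 = 0.8
  ((p1 -> p1) -> ~p1): min(1, 1 − 1 + 0.8) = 0.8
  (((p1 -> p1) -> ~p1) -> p2): min(1, 1 − 0.8 + 0.5) = 0.7
  ((((p1 -> p1) -> ~p1) -> p2) -> p1): min(1, 1 − 0.7 + 0.2) = 0.5
  ~p2: Łukasiewicz ¬ gives 1 − 0.5 = 0.5
  (((((p1 -> p1) -> ~p1) -> p2) -> p1) -> ~p2): min(1, 1 − 0.5 + 0.5) = 1
  ((((((p1 -> p1) -> ~p1) -> p2) -> p1) -> ~p2) -> p2): min(1, 1 − 1 + 0.5) = 0.5
  ~p1: Łukasiewicz ¬ gives 1 − 0.2 = 0.8
  (((((((p1 -> p1) -> ~p1) -> p2) -> p1) -> ~p2) -> p2) -> ~p1): min(1, 1 − 0.5 + 0.8) = 1
  ((((((((p1 -> p1) -> ~p1) -> p2) -> p1) -> ~p2) -> p2) -> ~p1) -> p2): min(1, 1 − 1 + 0.5) = 0.5
  (((((((((p1 -> p1) -> ~p1) -> p2) -> p1) -> ~p2) -> p2) -> ~p1) -> p2) -> p1): min(1, 1 − 0.5 + 0.2) = 0.7
  Łukasiewicz value = 0.7
Difference: 0.2 − 0.7 = -0.50

-0.50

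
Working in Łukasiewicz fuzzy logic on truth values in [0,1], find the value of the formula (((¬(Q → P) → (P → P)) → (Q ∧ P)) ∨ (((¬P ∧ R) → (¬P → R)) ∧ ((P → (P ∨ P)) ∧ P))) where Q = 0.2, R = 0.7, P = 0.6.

(Q → P): min(1, 1 − 0.2 + 0.6) = 1
¬(Q → P): Łukasiewicz ¬ gives 1 − 1 = 0
(P → P): min(1, 1 − 0.6 + 0.6) = 1
(¬(Q → P) → (P → P)): min(1, 1 − 0 + 1) = 1
(Q ∧ P) = min(0.2, 0.6) = 0.2
((¬(Q → P) → (P → P)) → (Q ∧ P)): min(1, 1 − 1 + 0.2) = 0.2
¬P: Łukasiewicz ¬ gives 1 − 0.6 = 0.4
(¬P ∧ R) = min(0.4, 0.7) = 0.4
¬P: Łukasiewicz ¬ gives 1 − 0.6 = 0.4
(¬P → R): min(1, 1 − 0.4 + 0.7) = 1
((¬P ∧ R) → (¬P → R)): min(1, 1 − 0.4 + 1) = 1
(P ∨ P) = max(0.6, 0.6) = 0.6
(P → (P ∨ P)): min(1, 1 − 0.6 + 0.6) = 1
((P → (P ∨ P)) ∧ P) = min(1, 0.6) = 0.6
(((¬P ∧ R) → (¬P → R)) ∧ ((P → (P ∨ P)) ∧ P)) = min(1, 0.6) = 0.6
(((¬(Q → P) → (P → P)) → (Q ∧ P)) ∨ (((¬P ∧ R) → (¬P → R)) ∧ ((P → (P ∨ P)) ∧ P))) = max(0.2, 0.6) = 0.6

0.60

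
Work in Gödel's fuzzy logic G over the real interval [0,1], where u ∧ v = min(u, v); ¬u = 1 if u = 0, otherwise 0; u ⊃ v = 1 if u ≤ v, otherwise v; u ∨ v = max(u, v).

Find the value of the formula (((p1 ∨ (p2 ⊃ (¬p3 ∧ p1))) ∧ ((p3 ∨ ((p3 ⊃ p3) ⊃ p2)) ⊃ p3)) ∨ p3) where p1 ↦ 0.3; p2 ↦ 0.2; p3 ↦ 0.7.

0.70

¬p3: Gödel ¬ of 0.7 = 0 (operand ≠ 0)
(¬p3 ∧ p1) = min(0, 0.3) = 0
(p2 ⊃ (¬p3 ∧ p1)): 0.2 > 0, so result = 0
(p1 ∨ (p2 ⊃ (¬p3 ∧ p1))) = max(0.3, 0) = 0.3
(p3 ⊃ p3): 0.7 ≤ 0.7, so result = 1
((p3 ⊃ p3) ⊃ p2): 1 > 0.2, so result = 0.2
(p3 ∨ ((p3 ⊃ p3) ⊃ p2)) = max(0.7, 0.2) = 0.7
((p3 ∨ ((p3 ⊃ p3) ⊃ p2)) ⊃ p3): 0.7 ≤ 0.7, so result = 1
((p1 ∨ (p2 ⊃ (¬p3 ∧ p1))) ∧ ((p3 ∨ ((p3 ⊃ p3) ⊃ p2)) ⊃ p3)) = min(0.3, 1) = 0.3
(((p1 ∨ (p2 ⊃ (¬p3 ∧ p1))) ∧ ((p3 ∨ ((p3 ⊃ p3) ⊃ p2)) ⊃ p3)) ∨ p3) = max(0.3, 0.7) = 0.7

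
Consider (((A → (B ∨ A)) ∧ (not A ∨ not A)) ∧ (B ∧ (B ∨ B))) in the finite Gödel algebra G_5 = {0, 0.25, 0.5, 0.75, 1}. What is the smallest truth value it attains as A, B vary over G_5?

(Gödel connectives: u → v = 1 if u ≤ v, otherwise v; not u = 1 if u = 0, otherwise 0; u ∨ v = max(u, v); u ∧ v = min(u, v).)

The minimum is attained at A = 0, B = 0:
  (B ∨ A) = max(0, 0) = 0
  (A → (B ∨ A)): 0 ≤ 0, so result = 1
  not A: Gödel ¬ of 0 = 1 (operand is 0)
  not A: Gödel ¬ of 0 = 1 (operand is 0)
  (not A ∨ not A) = max(1, 1) = 1
  ((A → (B ∨ A)) ∧ (not A ∨ not A)) = min(1, 1) = 1
  (B ∨ B) = max(0, 0) = 0
  (B ∧ (B ∨ B)) = min(0, 0) = 0
  (((A → (B ∨ A)) ∧ (not A ∨ not A)) ∧ (B ∧ (B ∨ B))) = min(1, 0) = 0
Checking all 25 assignments confirms none give a value below 0.00.

0.00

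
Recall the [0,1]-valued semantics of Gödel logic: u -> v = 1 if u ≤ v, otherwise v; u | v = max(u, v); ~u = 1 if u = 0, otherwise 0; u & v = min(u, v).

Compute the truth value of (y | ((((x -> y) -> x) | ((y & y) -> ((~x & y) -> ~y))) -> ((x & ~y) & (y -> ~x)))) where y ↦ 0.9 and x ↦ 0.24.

(x -> y): 0.24 ≤ 0.9, so result = 1
((x -> y) -> x): 1 > 0.24, so result = 0.24
(y & y) = min(0.9, 0.9) = 0.9
~x: Gödel ¬ of 0.24 = 0 (operand ≠ 0)
(~x & y) = min(0, 0.9) = 0
~y: Gödel ¬ of 0.9 = 0 (operand ≠ 0)
((~x & y) -> ~y): 0 ≤ 0, so result = 1
((y & y) -> ((~x & y) -> ~y)): 0.9 ≤ 1, so result = 1
(((x -> y) -> x) | ((y & y) -> ((~x & y) -> ~y))) = max(0.24, 1) = 1
~y: Gödel ¬ of 0.9 = 0 (operand ≠ 0)
(x & ~y) = min(0.24, 0) = 0
~x: Gödel ¬ of 0.24 = 0 (operand ≠ 0)
(y -> ~x): 0.9 > 0, so result = 0
((x & ~y) & (y -> ~x)) = min(0, 0) = 0
((((x -> y) -> x) | ((y & y) -> ((~x & y) -> ~y))) -> ((x & ~y) & (y -> ~x))): 1 > 0, so result = 0
(y | ((((x -> y) -> x) | ((y & y) -> ((~x & y) -> ~y))) -> ((x & ~y) & (y -> ~x)))) = max(0.9, 0) = 0.9

0.90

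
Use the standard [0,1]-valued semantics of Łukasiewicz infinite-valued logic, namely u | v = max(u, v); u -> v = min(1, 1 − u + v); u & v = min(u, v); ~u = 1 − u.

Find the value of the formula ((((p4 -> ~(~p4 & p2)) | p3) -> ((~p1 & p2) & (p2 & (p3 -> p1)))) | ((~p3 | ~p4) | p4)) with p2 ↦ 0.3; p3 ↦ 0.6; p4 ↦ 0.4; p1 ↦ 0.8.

0.60

~p4: Łukasiewicz ¬ gives 1 − 0.4 = 0.6
(~p4 & p2) = min(0.6, 0.3) = 0.3
~(~p4 & p2): Łukasiewicz ¬ gives 1 − 0.3 = 0.7
(p4 -> ~(~p4 & p2)): min(1, 1 − 0.4 + 0.7) = 1
((p4 -> ~(~p4 & p2)) | p3) = max(1, 0.6) = 1
~p1: Łukasiewicz ¬ gives 1 − 0.8 = 0.2
(~p1 & p2) = min(0.2, 0.3) = 0.2
(p3 -> p1): min(1, 1 − 0.6 + 0.8) = 1
(p2 & (p3 -> p1)) = min(0.3, 1) = 0.3
((~p1 & p2) & (p2 & (p3 -> p1))) = min(0.2, 0.3) = 0.2
(((p4 -> ~(~p4 & p2)) | p3) -> ((~p1 & p2) & (p2 & (p3 -> p1)))): min(1, 1 − 1 + 0.2) = 0.2
~p3: Łukasiewicz ¬ gives 1 − 0.6 = 0.4
~p4: Łukasiewicz ¬ gives 1 − 0.4 = 0.6
(~p3 | ~p4) = max(0.4, 0.6) = 0.6
((~p3 | ~p4) | p4) = max(0.6, 0.4) = 0.6
((((p4 -> ~(~p4 & p2)) | p3) -> ((~p1 & p2) & (p2 & (p3 -> p1)))) | ((~p3 | ~p4) | p4)) = max(0.2, 0.6) = 0.6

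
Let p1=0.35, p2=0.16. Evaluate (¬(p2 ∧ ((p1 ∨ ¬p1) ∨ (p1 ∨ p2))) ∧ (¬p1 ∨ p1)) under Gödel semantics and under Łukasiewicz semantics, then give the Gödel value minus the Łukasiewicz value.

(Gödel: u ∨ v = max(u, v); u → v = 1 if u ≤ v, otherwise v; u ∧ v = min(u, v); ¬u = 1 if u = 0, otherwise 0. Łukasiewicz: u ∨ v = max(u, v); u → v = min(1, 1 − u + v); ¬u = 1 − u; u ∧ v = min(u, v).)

-0.65

Gödel evaluation:
  ¬p1: Gödel ¬ of 0.35 = 0 (operand ≠ 0)
  (p1 ∨ ¬p1) = max(0.35, 0) = 0.35
  (p1 ∨ p2) = max(0.35, 0.16) = 0.35
  ((p1 ∨ ¬p1) ∨ (p1 ∨ p2)) = max(0.35, 0.35) = 0.35
  (p2 ∧ ((p1 ∨ ¬p1) ∨ (p1 ∨ p2))) = min(0.16, 0.35) = 0.16
  ¬(p2 ∧ ((p1 ∨ ¬p1) ∨ (p1 ∨ p2))): Gödel ¬ of 0.16 = 0 (operand ≠ 0)
  ¬p1: Gödel ¬ of 0.35 = 0 (operand ≠ 0)
  (¬p1 ∨ p1) = max(0, 0.35) = 0.35
  (¬(p2 ∧ ((p1 ∨ ¬p1) ∨ (p1 ∨ p2))) ∧ (¬p1 ∨ p1)) = min(0, 0.35) = 0
  Gödel value = 0
Łukasiewicz evaluation:
  ¬p1: Łukasiewicz ¬ gives 1 − 0.35 = 0.65
  (p1 ∨ ¬p1) = max(0.35, 0.65) = 0.65
  (p1 ∨ p2) = max(0.35, 0.16) = 0.35
  ((p1 ∨ ¬p1) ∨ (p1 ∨ p2)) = max(0.65, 0.35) = 0.65
  (p2 ∧ ((p1 ∨ ¬p1) ∨ (p1 ∨ p2))) = min(0.16, 0.65) = 0.16
  ¬(p2 ∧ ((p1 ∨ ¬p1) ∨ (p1 ∨ p2))): Łukasiewicz ¬ gives 1 − 0.16 = 0.84
  ¬p1: Łukasiewicz ¬ gives 1 − 0.35 = 0.65
  (¬p1 ∨ p1) = max(0.65, 0.35) = 0.65
  (¬(p2 ∧ ((p1 ∨ ¬p1) ∨ (p1 ∨ p2))) ∧ (¬p1 ∨ p1)) = min(0.84, 0.65) = 0.65
  Łukasiewicz value = 0.65
Difference: 0 − 0.65 = -0.65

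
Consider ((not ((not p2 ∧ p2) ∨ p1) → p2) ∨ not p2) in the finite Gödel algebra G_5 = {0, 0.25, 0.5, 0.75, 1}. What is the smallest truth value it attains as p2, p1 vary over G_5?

The minimum is attained at p2 = 0.25, p1 = 0:
  not p2: Gödel ¬ of 0.25 = 0 (operand ≠ 0)
  (not p2 ∧ p2) = min(0, 0.25) = 0
  ((not p2 ∧ p2) ∨ p1) = max(0, 0) = 0
  not ((not p2 ∧ p2) ∨ p1): Gödel ¬ of 0 = 1 (operand is 0)
  (not ((not p2 ∧ p2) ∨ p1) → p2): 1 > 0.25, so result = 0.25
  not p2: Gödel ¬ of 0.25 = 0 (operand ≠ 0)
  ((not ((not p2 ∧ p2) ∨ p1) → p2) ∨ not p2) = max(0.25, 0) = 0.25
Checking all 25 assignments confirms none give a value below 0.25.

0.25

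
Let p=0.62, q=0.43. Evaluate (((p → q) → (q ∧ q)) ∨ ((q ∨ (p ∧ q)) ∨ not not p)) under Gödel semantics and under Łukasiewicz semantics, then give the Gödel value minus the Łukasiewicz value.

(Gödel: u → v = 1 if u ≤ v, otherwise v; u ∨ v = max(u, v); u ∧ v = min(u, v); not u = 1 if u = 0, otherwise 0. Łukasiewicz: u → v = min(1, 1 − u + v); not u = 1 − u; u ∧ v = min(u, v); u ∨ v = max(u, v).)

0.38

Gödel evaluation:
  (p → q): 0.62 > 0.43, so result = 0.43
  (q ∧ q) = min(0.43, 0.43) = 0.43
  ((p → q) → (q ∧ q)): 0.43 ≤ 0.43, so result = 1
  (p ∧ q) = min(0.62, 0.43) = 0.43
  (q ∨ (p ∧ q)) = max(0.43, 0.43) = 0.43
  not p: Gödel ¬ of 0.62 = 0 (operand ≠ 0)
  not not p: Gödel ¬ of 0 = 1 (operand is 0)
  ((q ∨ (p ∧ q)) ∨ not not p) = max(0.43, 1) = 1
  (((p → q) → (q ∧ q)) ∨ ((q ∨ (p ∧ q)) ∨ not not p)) = max(1, 1) = 1
  Gödel value = 1
Łukasiewicz evaluation:
  (p → q): min(1, 1 − 0.62 + 0.43) = 0.81
  (q ∧ q) = min(0.43, 0.43) = 0.43
  ((p → q) → (q ∧ q)): min(1, 1 − 0.81 + 0.43) = 0.62
  (p ∧ q) = min(0.62, 0.43) = 0.43
  (q ∨ (p ∧ q)) = max(0.43, 0.43) = 0.43
  not p: Łukasiewicz ¬ gives 1 − 0.62 = 0.38
  not not p: Łukasiewicz ¬ gives 1 − 0.38 = 0.62
  ((q ∨ (p ∧ q)) ∨ not not p) = max(0.43, 0.62) = 0.62
  (((p → q) → (q ∧ q)) ∨ ((q ∨ (p ∧ q)) ∨ not not p)) = max(0.62, 0.62) = 0.62
  Łukasiewicz value = 0.62
Difference: 1 − 0.62 = 0.38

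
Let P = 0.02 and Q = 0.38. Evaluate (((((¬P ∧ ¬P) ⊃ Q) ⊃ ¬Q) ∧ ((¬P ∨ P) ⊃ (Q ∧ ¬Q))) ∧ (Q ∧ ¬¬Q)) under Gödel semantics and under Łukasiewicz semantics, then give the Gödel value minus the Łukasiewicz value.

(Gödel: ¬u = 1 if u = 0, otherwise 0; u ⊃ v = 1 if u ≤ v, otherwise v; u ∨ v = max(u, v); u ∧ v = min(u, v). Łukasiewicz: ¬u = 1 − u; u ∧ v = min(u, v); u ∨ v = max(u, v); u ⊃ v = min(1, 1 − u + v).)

Gödel evaluation:
  ¬P: Gödel ¬ of 0.02 = 0 (operand ≠ 0)
  ¬P: Gödel ¬ of 0.02 = 0 (operand ≠ 0)
  (¬P ∧ ¬P) = min(0, 0) = 0
  ((¬P ∧ ¬P) ⊃ Q): 0 ≤ 0.38, so result = 1
  ¬Q: Gödel ¬ of 0.38 = 0 (operand ≠ 0)
  (((¬P ∧ ¬P) ⊃ Q) ⊃ ¬Q): 1 > 0, so result = 0
  ¬P: Gödel ¬ of 0.02 = 0 (operand ≠ 0)
  (¬P ∨ P) = max(0, 0.02) = 0.02
  ¬Q: Gödel ¬ of 0.38 = 0 (operand ≠ 0)
  (Q ∧ ¬Q) = min(0.38, 0) = 0
  ((¬P ∨ P) ⊃ (Q ∧ ¬Q)): 0.02 > 0, so result = 0
  ((((¬P ∧ ¬P) ⊃ Q) ⊃ ¬Q) ∧ ((¬P ∨ P) ⊃ (Q ∧ ¬Q))) = min(0, 0) = 0
  ¬Q: Gödel ¬ of 0.38 = 0 (operand ≠ 0)
  ¬¬Q: Gödel ¬ of 0 = 1 (operand is 0)
  (Q ∧ ¬¬Q) = min(0.38, 1) = 0.38
  (((((¬P ∧ ¬P) ⊃ Q) ⊃ ¬Q) ∧ ((¬P ∨ P) ⊃ (Q ∧ ¬Q))) ∧ (Q ∧ ¬¬Q)) = min(0, 0.38) = 0
  Gödel value = 0
Łukasiewicz evaluation:
  ¬P: Łukasiewicz ¬ gives 1 − 0.02 = 0.98
  ¬P: Łukasiewicz ¬ gives 1 − 0.02 = 0.98
  (¬P ∧ ¬P) = min(0.98, 0.98) = 0.98
  ((¬P ∧ ¬P) ⊃ Q): min(1, 1 − 0.98 + 0.38) = 0.4
  ¬Q: Łukasiewicz ¬ gives 1 − 0.38 = 0.62
  (((¬P ∧ ¬P) ⊃ Q) ⊃ ¬Q): min(1, 1 − 0.4 + 0.62) = 1
  ¬P: Łukasiewicz ¬ gives 1 − 0.02 = 0.98
  (¬P ∨ P) = max(0.98, 0.02) = 0.98
  ¬Q: Łukasiewicz ¬ gives 1 − 0.38 = 0.62
  (Q ∧ ¬Q) = min(0.38, 0.62) = 0.38
  ((¬P ∨ P) ⊃ (Q ∧ ¬Q)): min(1, 1 − 0.98 + 0.38) = 0.4
  ((((¬P ∧ ¬P) ⊃ Q) ⊃ ¬Q) ∧ ((¬P ∨ P) ⊃ (Q ∧ ¬Q))) = min(1, 0.4) = 0.4
  ¬Q: Łukasiewicz ¬ gives 1 − 0.38 = 0.62
  ¬¬Q: Łukasiewicz ¬ gives 1 − 0.62 = 0.38
  (Q ∧ ¬¬Q) = min(0.38, 0.38) = 0.38
  (((((¬P ∧ ¬P) ⊃ Q) ⊃ ¬Q) ∧ ((¬P ∨ P) ⊃ (Q ∧ ¬Q))) ∧ (Q ∧ ¬¬Q)) = min(0.4, 0.38) = 0.38
  Łukasiewicz value = 0.38
Difference: 0 − 0.38 = -0.38

-0.38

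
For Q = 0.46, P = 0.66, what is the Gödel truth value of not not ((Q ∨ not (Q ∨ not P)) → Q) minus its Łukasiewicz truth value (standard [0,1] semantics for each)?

0.08

Gödel evaluation:
  not P: Gödel ¬ of 0.66 = 0 (operand ≠ 0)
  (Q ∨ not P) = max(0.46, 0) = 0.46
  not (Q ∨ not P): Gödel ¬ of 0.46 = 0 (operand ≠ 0)
  (Q ∨ not (Q ∨ not P)) = max(0.46, 0) = 0.46
  ((Q ∨ not (Q ∨ not P)) → Q): 0.46 ≤ 0.46, so result = 1
  not ((Q ∨ not (Q ∨ not P)) → Q): Gödel ¬ of 1 = 0 (operand ≠ 0)
  not not ((Q ∨ not (Q ∨ not P)) → Q): Gödel ¬ of 0 = 1 (operand is 0)
  Gödel value = 1
Łukasiewicz evaluation:
  not P: Łukasiewicz ¬ gives 1 − 0.66 = 0.34
  (Q ∨ not P) = max(0.46, 0.34) = 0.46
  not (Q ∨ not P): Łukasiewicz ¬ gives 1 − 0.46 = 0.54
  (Q ∨ not (Q ∨ not P)) = max(0.46, 0.54) = 0.54
  ((Q ∨ not (Q ∨ not P)) → Q): min(1, 1 − 0.54 + 0.46) = 0.92
  not ((Q ∨ not (Q ∨ not P)) → Q): Łukasiewicz ¬ gives 1 − 0.92 = 0.08
  not not ((Q ∨ not (Q ∨ not P)) → Q): Łukasiewicz ¬ gives 1 − 0.08 = 0.92
  Łukasiewicz value = 0.92
Difference: 1 − 0.92 = 0.08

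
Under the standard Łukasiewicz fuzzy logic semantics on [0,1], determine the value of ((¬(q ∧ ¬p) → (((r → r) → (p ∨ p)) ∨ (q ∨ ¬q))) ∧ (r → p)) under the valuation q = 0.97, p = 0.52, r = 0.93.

0.59

¬p: Łukasiewicz ¬ gives 1 − 0.52 = 0.48
(q ∧ ¬p) = min(0.97, 0.48) = 0.48
¬(q ∧ ¬p): Łukasiewicz ¬ gives 1 − 0.48 = 0.52
(r → r): min(1, 1 − 0.93 + 0.93) = 1
(p ∨ p) = max(0.52, 0.52) = 0.52
((r → r) → (p ∨ p)): min(1, 1 − 1 + 0.52) = 0.52
¬q: Łukasiewicz ¬ gives 1 − 0.97 = 0.03
(q ∨ ¬q) = max(0.97, 0.03) = 0.97
(((r → r) → (p ∨ p)) ∨ (q ∨ ¬q)) = max(0.52, 0.97) = 0.97
(¬(q ∧ ¬p) → (((r → r) → (p ∨ p)) ∨ (q ∨ ¬q))): min(1, 1 − 0.52 + 0.97) = 1
(r → p): min(1, 1 − 0.93 + 0.52) = 0.59
((¬(q ∧ ¬p) → (((r → r) → (p ∨ p)) ∨ (q ∨ ¬q))) ∧ (r → p)) = min(1, 0.59) = 0.59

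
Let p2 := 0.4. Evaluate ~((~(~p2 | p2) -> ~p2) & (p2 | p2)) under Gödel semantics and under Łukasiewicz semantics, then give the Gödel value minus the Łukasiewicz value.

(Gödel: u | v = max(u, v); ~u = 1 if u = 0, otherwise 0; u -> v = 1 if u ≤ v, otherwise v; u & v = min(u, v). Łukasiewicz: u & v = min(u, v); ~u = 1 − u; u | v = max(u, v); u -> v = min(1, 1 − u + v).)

-0.60

Gödel evaluation:
  ~p2: Gödel ¬ of 0.4 = 0 (operand ≠ 0)
  (~p2 | p2) = max(0, 0.4) = 0.4
  ~(~p2 | p2): Gödel ¬ of 0.4 = 0 (operand ≠ 0)
  ~p2: Gödel ¬ of 0.4 = 0 (operand ≠ 0)
  (~(~p2 | p2) -> ~p2): 0 ≤ 0, so result = 1
  (p2 | p2) = max(0.4, 0.4) = 0.4
  ((~(~p2 | p2) -> ~p2) & (p2 | p2)) = min(1, 0.4) = 0.4
  ~((~(~p2 | p2) -> ~p2) & (p2 | p2)): Gödel ¬ of 0.4 = 0 (operand ≠ 0)
  Gödel value = 0
Łukasiewicz evaluation:
  ~p2: Łukasiewicz ¬ gives 1 − 0.4 = 0.6
  (~p2 | p2) = max(0.6, 0.4) = 0.6
  ~(~p2 | p2): Łukasiewicz ¬ gives 1 − 0.6 = 0.4
  ~p2: Łukasiewicz ¬ gives 1 − 0.4 = 0.6
  (~(~p2 | p2) -> ~p2): min(1, 1 − 0.4 + 0.6) = 1
  (p2 | p2) = max(0.4, 0.4) = 0.4
  ((~(~p2 | p2) -> ~p2) & (p2 | p2)) = min(1, 0.4) = 0.4
  ~((~(~p2 | p2) -> ~p2) & (p2 | p2)): Łukasiewicz ¬ gives 1 − 0.4 = 0.6
  Łukasiewicz value = 0.6
Difference: 0 − 0.6 = -0.60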